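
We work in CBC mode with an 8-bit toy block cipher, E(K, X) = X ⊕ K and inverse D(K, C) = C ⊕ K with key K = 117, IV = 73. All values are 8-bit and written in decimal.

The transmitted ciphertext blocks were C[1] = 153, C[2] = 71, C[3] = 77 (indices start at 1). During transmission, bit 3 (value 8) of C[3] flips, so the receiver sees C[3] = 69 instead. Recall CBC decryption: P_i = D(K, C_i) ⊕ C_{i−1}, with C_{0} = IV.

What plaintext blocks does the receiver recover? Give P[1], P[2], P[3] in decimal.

P[1] = 165, P[2] = 171, P[3] = 119

Only C[3] changed, to 69. In CBC, a change in C_i garbles P_i and flips the same bit in P_{i+1}. Decrypting the received ciphertext:
P[1]: D(K, 153) = 236; 236 ⊕ 73 = 165.
P[2]: D(K, 71) = 50; 50 ⊕ 153 = 171.
P[3]: D(K, 69) = 48; 48 ⊕ 71 = 119.
Blocks that differ from the original plaintext: P[3].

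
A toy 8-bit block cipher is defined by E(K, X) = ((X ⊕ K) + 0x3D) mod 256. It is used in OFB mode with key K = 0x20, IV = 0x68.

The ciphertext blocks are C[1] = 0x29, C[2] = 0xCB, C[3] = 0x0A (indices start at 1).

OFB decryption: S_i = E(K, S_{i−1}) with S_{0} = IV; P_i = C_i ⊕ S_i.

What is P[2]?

P[1]: S = E(K, 0x68) = 0x85; 0x29 ⊕ 0x85 = 0xAC.
P[2]: S = E(K, 0x85) = 0xE2; 0xCB ⊕ 0xE2 = 0x29.

P[2] = 0x29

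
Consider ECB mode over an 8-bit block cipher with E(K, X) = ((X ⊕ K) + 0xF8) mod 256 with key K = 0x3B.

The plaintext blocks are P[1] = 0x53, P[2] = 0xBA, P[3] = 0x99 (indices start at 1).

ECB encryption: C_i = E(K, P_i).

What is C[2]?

C[2] = 0x79

C[2]: E(K, 0xBA) = 0x79.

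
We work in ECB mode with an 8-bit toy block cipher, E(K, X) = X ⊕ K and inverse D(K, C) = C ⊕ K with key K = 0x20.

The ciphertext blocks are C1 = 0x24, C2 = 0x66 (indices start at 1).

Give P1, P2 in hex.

ECB decryption: P_i = D(K, C_i).
P1: D(K, 0x24) = 0x04.
P2: D(K, 0x66) = 0x46.

P1 = 0x04, P2 = 0x46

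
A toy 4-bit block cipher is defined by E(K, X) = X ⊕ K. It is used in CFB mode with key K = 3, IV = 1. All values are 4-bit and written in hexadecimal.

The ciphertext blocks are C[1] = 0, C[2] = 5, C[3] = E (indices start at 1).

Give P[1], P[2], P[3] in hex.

CFB decryption: P_i = C_i ⊕ E(K, C_{i−1}), with C_{0} = IV.
P[1]: E(K, 1) = 2; 0 ⊕ 2 = 2.
P[2]: E(K, 0) = 3; 5 ⊕ 3 = 6.
P[3]: E(K, 5) = 6; E ⊕ 6 = 8.

P[1] = 2, P[2] = 6, P[3] = 8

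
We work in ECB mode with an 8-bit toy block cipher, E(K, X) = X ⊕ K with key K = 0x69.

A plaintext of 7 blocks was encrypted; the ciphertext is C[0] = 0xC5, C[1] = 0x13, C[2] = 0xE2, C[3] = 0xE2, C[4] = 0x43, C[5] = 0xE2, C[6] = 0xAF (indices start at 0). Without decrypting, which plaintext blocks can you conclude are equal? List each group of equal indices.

P[2] = P[3] = P[5]

ECB encrypts each block independently with the same key, so equal ciphertext blocks imply equal plaintext blocks.
C[2] = C[3] = C[5] = 0xE2, so P[2] = P[3] = P[5].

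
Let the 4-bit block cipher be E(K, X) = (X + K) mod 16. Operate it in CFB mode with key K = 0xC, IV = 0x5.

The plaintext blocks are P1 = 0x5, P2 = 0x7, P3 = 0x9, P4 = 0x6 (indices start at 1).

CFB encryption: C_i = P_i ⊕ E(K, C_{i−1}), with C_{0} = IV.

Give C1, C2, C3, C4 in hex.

C1: E(K, 0x5) = 0x1; 0x5 ⊕ 0x1 = 0x4.
C2: E(K, 0x4) = 0x0; 0x7 ⊕ 0x0 = 0x7.
C3: E(K, 0x7) = 0x3; 0x9 ⊕ 0x3 = 0xA.
C4: E(K, 0xA) = 0x6; 0x6 ⊕ 0x6 = 0x0.

C1 = 0x4, C2 = 0x7, C3 = 0xA, C4 = 0x0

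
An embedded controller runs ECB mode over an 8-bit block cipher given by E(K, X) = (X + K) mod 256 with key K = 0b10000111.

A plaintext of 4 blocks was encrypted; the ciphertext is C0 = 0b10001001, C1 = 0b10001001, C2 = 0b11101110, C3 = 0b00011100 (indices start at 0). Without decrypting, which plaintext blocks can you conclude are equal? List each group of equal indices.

ECB encrypts each block independently with the same key, so equal ciphertext blocks imply equal plaintext blocks.
C0 = C1 = 0b10001001, so P0 = P1.

P0 = P1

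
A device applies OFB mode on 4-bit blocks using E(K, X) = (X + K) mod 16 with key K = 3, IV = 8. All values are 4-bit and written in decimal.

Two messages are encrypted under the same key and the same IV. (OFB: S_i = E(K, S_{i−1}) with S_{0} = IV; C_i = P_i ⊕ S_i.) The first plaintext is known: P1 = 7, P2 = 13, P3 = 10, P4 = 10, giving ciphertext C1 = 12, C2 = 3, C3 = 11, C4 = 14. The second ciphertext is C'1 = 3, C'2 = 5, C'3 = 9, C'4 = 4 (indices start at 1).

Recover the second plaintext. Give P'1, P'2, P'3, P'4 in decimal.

In OFB with a reused IV, both messages share the same keystream S_i, so C_i ⊕ C'_i = P_i ⊕ P'_i and thus P'_i = P_i ⊕ C_i ⊕ C'_i.
P'1: 7 ⊕ 12 ⊕ 3 = 8.
P'2: 13 ⊕ 3 ⊕ 5 = 11.
P'3: 10 ⊕ 11 ⊕ 9 = 8.
P'4: 10 ⊕ 14 ⊕ 4 = 0.

P'1 = 8, P'2 = 11, P'3 = 8, P'4 = 0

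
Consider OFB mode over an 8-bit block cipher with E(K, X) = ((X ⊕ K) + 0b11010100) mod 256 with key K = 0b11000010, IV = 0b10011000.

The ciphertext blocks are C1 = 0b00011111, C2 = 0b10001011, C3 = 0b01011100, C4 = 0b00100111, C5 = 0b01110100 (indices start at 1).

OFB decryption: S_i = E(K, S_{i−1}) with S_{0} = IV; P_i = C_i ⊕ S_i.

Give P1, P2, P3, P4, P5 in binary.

P1: S = E(K, 0b10011000) = 0b00101110; 0b00011111 ⊕ 0b00101110 = 0b00110001.
P2: S = E(K, 0b00101110) = 0b11000000; 0b10001011 ⊕ 0b11000000 = 0b01001011.
P3: S = E(K, 0b11000000) = 0b11010110; 0b01011100 ⊕ 0b11010110 = 0b10001010.
P4: S = E(K, 0b11010110) = 0b11101000; 0b00100111 ⊕ 0b11101000 = 0b11001111.
P5: S = E(K, 0b11101000) = 0b11111110; 0b01110100 ⊕ 0b11111110 = 0b10001010.

P1 = 0b00110001, P2 = 0b01001011, P3 = 0b10001010, P4 = 0b11001111, P5 = 0b10001010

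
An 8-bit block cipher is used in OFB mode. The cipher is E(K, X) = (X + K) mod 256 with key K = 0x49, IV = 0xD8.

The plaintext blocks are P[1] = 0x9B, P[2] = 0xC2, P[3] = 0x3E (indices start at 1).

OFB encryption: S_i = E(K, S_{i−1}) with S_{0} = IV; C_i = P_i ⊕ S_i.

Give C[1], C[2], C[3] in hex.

C[1]: S = E(K, 0xD8) = 0x21; 0x9B ⊕ 0x21 = 0xBA.
C[2]: S = E(K, 0x21) = 0x6A; 0xC2 ⊕ 0x6A = 0xA8.
C[3]: S = E(K, 0x6A) = 0xB3; 0x3E ⊕ 0xB3 = 0x8D.

C[1] = 0xBA, C[2] = 0xA8, C[3] = 0x8D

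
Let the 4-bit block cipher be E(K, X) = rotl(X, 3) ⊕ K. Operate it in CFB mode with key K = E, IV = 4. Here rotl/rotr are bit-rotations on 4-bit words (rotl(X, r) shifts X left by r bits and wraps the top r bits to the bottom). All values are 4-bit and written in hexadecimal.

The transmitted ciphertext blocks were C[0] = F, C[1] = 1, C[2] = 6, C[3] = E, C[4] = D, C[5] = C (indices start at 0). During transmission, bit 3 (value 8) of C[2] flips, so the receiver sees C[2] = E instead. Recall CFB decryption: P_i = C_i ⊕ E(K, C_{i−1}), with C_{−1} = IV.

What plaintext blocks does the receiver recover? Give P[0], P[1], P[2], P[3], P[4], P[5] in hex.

Only C[2] changed, to E. In CFB, a change in C_i flips the same bit in P_i and garbles P_{i+1}. Decrypting the received ciphertext:
P[0]: E(K, 4) = C; F ⊕ C = 3.
P[1]: E(K, F) = 1; 1 ⊕ 1 = 0.
P[2]: E(K, 1) = 6; E ⊕ 6 = 8.
P[3]: E(K, E) = 9; E ⊕ 9 = 7.
P[4]: E(K, E) = 9; D ⊕ 9 = 4.
P[5]: E(K, D) = 0; C ⊕ 0 = C.
Blocks that differ from the original plaintext: P[2], P[3].

P[0] = 3, P[1] = 0, P[2] = 8, P[3] = 7, P[4] = 4, P[5] = C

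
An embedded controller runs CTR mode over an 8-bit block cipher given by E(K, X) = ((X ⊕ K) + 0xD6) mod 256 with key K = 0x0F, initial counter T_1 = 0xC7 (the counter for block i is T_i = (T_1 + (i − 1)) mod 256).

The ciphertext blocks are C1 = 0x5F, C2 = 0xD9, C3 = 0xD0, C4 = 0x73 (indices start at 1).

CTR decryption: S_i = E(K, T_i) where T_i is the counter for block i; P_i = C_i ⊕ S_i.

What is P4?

P4: T = 0xCA, S = E(K, T) = 0x9B; 0x73 ⊕ 0x9B = 0xE8.

P4 = 0xE8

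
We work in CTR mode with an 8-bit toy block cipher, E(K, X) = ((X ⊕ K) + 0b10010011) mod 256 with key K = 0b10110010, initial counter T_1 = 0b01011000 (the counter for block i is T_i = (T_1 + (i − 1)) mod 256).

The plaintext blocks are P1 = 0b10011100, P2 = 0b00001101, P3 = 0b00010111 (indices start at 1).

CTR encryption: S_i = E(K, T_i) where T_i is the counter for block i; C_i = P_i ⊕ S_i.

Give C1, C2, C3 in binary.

C1: T = 0b01011000, S = E(K, T) = 0b01111101; 0b10011100 ⊕ 0b01111101 = 0b11100001.
C2: T = 0b01011001, S = E(K, T) = 0b01111110; 0b00001101 ⊕ 0b01111110 = 0b01110011.
C3: T = 0b01011010, S = E(K, T) = 0b01111011; 0b00010111 ⊕ 0b01111011 = 0b01101100.

C1 = 0b11100001, C2 = 0b01110011, C3 = 0b01101100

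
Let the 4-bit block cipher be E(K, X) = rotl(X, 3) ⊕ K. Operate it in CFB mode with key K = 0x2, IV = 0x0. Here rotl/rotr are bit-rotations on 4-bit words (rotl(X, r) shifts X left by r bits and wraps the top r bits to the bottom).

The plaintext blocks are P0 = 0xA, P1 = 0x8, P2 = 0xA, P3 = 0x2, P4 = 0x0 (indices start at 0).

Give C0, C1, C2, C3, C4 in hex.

CFB encryption: C_i = P_i ⊕ E(K, C_{i−1}), with C_{−1} = IV.
C0: E(K, 0x0) = 0x2; 0xA ⊕ 0x2 = 0x8.
C1: E(K, 0x8) = 0x6; 0x8 ⊕ 0x6 = 0xE.
C2: E(K, 0xE) = 0x5; 0xA ⊕ 0x5 = 0xF.
C3: E(K, 0xF) = 0xD; 0x2 ⊕ 0xD = 0xF.
C4: E(K, 0xF) = 0xD; 0x0 ⊕ 0xD = 0xD.

C0 = 0x8, C1 = 0xE, C2 = 0xF, C3 = 0xF, C4 = 0xD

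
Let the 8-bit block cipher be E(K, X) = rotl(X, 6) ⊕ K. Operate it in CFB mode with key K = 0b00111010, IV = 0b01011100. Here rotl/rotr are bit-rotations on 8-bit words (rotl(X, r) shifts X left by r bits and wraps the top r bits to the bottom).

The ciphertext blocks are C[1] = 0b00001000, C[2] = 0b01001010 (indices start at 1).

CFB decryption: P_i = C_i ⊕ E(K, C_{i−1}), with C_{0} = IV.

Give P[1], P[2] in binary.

P[1]: E(K, 0b01011100) = 0b00101101; 0b00001000 ⊕ 0b00101101 = 0b00100101.
P[2]: E(K, 0b00001000) = 0b00111000; 0b01001010 ⊕ 0b00111000 = 0b01110010.

P[1] = 0b00100101, P[2] = 0b01110010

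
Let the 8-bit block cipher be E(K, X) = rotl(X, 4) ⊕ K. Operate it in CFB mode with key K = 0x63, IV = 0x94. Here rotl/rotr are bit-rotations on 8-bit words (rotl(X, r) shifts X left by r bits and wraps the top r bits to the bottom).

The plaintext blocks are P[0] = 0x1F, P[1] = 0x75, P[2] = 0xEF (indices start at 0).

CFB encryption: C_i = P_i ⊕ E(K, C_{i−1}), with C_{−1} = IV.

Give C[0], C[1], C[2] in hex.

C[0]: E(K, 0x94) = 0x2A; 0x1F ⊕ 0x2A = 0x35.
C[1]: E(K, 0x35) = 0x30; 0x75 ⊕ 0x30 = 0x45.
C[2]: E(K, 0x45) = 0x37; 0xEF ⊕ 0x37 = 0xD8.

C[0] = 0x35, C[1] = 0x45, C[2] = 0xD8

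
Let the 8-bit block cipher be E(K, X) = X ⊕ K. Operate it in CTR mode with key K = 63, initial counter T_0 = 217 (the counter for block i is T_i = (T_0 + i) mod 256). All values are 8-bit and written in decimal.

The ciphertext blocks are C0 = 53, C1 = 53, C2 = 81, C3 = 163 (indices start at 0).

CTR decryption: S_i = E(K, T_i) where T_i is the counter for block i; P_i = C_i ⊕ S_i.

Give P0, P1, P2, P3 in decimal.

P0: T = 217, S = E(K, T) = 230; 53 ⊕ 230 = 211.
P1: T = 218, S = E(K, T) = 229; 53 ⊕ 229 = 208.
P2: T = 219, S = E(K, T) = 228; 81 ⊕ 228 = 181.
P3: T = 220, S = E(K, T) = 227; 163 ⊕ 227 = 64.

P0 = 211, P1 = 208, P2 = 181, P3 = 64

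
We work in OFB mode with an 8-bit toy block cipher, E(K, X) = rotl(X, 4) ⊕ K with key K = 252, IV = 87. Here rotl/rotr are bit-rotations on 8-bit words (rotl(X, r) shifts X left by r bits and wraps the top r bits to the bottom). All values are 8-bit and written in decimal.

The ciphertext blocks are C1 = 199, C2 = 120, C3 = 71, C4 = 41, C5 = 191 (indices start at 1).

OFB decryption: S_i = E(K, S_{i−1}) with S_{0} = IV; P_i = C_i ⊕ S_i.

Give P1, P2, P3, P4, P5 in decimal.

P1: S = E(K, 87) = 137; 199 ⊕ 137 = 78.
P2: S = E(K, 137) = 100; 120 ⊕ 100 = 28.
P3: S = E(K, 100) = 186; 71 ⊕ 186 = 253.
P4: S = E(K, 186) = 87; 41 ⊕ 87 = 126.
P5: S = E(K, 87) = 137; 191 ⊕ 137 = 54.

P1 = 78, P2 = 28, P3 = 253, P4 = 126, P5 = 54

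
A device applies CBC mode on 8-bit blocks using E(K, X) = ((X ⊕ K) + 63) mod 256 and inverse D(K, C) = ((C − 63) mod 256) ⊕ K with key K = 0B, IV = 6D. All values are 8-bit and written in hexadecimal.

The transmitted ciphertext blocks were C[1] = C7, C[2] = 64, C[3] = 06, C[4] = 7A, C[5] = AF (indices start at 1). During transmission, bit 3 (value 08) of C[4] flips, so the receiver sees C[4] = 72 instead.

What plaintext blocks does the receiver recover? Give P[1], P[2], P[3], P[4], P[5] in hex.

P[1] = 02, P[2] = CD, P[3] = CC, P[4] = 02, P[5] = 35

CBC decryption: P_i = D(K, C_i) ⊕ C_{i−1}, with C_{0} = IV.
Only C[4] changed, to 72. In CBC, a change in C_i garbles P_i and flips the same bit in P_{i+1}. Decrypting the received ciphertext:
P[1]: D(K, C7) = 6F; 6F ⊕ 6D = 02.
P[2]: D(K, 64) = 0A; 0A ⊕ C7 = CD.
P[3]: D(K, 06) = A8; A8 ⊕ 64 = CC.
P[4]: D(K, 72) = 04; 04 ⊕ 06 = 02.
P[5]: D(K, AF) = 47; 47 ⊕ 72 = 35.
Blocks that differ from the original plaintext: P[4], P[5].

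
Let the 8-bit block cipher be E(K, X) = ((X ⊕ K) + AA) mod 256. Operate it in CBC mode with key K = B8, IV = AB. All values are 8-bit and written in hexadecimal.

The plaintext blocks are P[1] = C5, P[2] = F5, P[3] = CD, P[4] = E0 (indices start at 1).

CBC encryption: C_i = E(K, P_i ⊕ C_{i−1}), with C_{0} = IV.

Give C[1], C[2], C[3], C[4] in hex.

C[1] = 80, C[2] = 77, C[3] = AC, C[4] = 9E

C[1]: P[1] ⊕ AB = 6E; E(K, 6E) = 80.
C[2]: P[2] ⊕ 80 = 75; E(K, 75) = 77.
C[3]: P[3] ⊕ 77 = BA; E(K, BA) = AC.
C[4]: P[4] ⊕ AC = 4C; E(K, 4C) = 9E.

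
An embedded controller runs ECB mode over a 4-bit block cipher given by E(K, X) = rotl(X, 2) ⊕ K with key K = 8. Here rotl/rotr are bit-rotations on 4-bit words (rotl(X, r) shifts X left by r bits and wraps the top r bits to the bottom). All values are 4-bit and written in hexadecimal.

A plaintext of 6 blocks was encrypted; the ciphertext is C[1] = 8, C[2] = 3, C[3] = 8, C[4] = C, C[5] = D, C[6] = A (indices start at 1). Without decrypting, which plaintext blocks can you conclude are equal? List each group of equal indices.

ECB encrypts each block independently with the same key, so equal ciphertext blocks imply equal plaintext blocks.
C[1] = C[3] = 8, so P[1] = P[3].

P[1] = P[3]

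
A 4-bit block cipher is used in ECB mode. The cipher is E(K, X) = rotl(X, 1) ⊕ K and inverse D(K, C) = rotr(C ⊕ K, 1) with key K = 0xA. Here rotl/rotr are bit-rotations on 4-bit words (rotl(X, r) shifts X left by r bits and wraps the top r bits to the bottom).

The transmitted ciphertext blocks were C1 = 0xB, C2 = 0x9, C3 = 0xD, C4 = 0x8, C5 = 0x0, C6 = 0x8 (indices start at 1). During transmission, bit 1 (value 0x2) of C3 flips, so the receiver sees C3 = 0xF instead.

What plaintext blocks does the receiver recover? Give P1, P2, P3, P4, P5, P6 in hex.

ECB decryption: P_i = D(K, C_i).
Only C3 changed, to 0xF. In ECB, a change in C_i affects only P_i. Decrypting the received ciphertext:
P1: D(K, 0xB) = 0x8.
P2: D(K, 0x9) = 0x9.
P3: D(K, 0xF) = 0xA.
P4: D(K, 0x8) = 0x1.
P5: D(K, 0x0) = 0x5.
P6: D(K, 0x8) = 0x1.
Blocks that differ from the original plaintext: P3.

P1 = 0x8, P2 = 0x9, P3 = 0xA, P4 = 0x1, P5 = 0x5, P6 = 0x1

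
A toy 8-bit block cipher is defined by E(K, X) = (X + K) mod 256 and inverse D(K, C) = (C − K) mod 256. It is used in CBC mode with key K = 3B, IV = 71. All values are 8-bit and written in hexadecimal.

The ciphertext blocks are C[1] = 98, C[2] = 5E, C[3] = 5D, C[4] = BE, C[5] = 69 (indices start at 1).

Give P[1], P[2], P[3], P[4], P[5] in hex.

CBC decryption: P_i = D(K, C_i) ⊕ C_{i−1}, with C_{0} = IV.
P[1]: D(K, 98) = 5D; 5D ⊕ 71 = 2C.
P[2]: D(K, 5E) = 23; 23 ⊕ 98 = BB.
P[3]: D(K, 5D) = 22; 22 ⊕ 5E = 7C.
P[4]: D(K, BE) = 83; 83 ⊕ 5D = DE.
P[5]: D(K, 69) = 2E; 2E ⊕ BE = 90.

P[1] = 2C, P[2] = BB, P[3] = 7C, P[4] = DE, P[5] = 90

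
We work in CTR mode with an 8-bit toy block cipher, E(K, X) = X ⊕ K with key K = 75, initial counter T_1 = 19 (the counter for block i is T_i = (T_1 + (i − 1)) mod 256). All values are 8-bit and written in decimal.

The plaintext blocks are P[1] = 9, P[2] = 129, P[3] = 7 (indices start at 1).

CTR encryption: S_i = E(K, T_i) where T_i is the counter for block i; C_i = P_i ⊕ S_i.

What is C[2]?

C[1]: T = 19, S = E(K, T) = 88; 9 ⊕ 88 = 81.
C[2]: T = 20, S = E(K, T) = 95; 129 ⊕ 95 = 222.

C[2] = 222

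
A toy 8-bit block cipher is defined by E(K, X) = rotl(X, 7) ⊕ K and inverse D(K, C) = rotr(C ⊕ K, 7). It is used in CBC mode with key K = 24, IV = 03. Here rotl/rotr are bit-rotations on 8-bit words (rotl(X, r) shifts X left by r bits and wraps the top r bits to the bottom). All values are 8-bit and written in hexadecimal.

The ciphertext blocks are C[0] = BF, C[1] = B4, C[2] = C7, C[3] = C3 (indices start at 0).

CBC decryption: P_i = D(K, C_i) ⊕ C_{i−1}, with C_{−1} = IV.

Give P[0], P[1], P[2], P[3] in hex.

P[0]: D(K, BF) = 37; 37 ⊕ 03 = 34.
P[1]: D(K, B4) = 21; 21 ⊕ BF = 9E.
P[2]: D(K, C7) = C7; C7 ⊕ B4 = 73.
P[3]: D(K, C3) = CF; CF ⊕ C7 = 08.

P[0] = 34, P[1] = 9E, P[2] = 73, P[3] = 08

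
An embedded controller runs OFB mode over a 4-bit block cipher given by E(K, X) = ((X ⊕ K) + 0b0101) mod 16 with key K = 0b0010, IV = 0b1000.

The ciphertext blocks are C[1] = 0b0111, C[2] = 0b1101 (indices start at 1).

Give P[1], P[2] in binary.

P[1] = 0b1000, P[2] = 0b1111

OFB decryption: S_i = E(K, S_{i−1}) with S_{0} = IV; P_i = C_i ⊕ S_i.
P[1]: S = E(K, 0b1000) = 0b1111; 0b0111 ⊕ 0b1111 = 0b1000.
P[2]: S = E(K, 0b1111) = 0b0010; 0b1101 ⊕ 0b0010 = 0b1111.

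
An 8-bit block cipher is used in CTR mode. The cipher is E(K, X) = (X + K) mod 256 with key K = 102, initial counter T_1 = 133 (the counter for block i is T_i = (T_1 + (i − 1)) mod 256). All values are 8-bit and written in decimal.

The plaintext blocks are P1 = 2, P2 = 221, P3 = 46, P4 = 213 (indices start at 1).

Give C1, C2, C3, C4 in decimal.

CTR encryption: S_i = E(K, T_i) where T_i is the counter for block i; C_i = P_i ⊕ S_i.
C1: T = 133, S = E(K, T) = 235; 2 ⊕ 235 = 233.
C2: T = 134, S = E(K, T) = 236; 221 ⊕ 236 = 49.
C3: T = 135, S = E(K, T) = 237; 46 ⊕ 237 = 195.
C4: T = 136, S = E(K, T) = 238; 213 ⊕ 238 = 59.

C1 = 233, C2 = 49, C3 = 195, C4 = 59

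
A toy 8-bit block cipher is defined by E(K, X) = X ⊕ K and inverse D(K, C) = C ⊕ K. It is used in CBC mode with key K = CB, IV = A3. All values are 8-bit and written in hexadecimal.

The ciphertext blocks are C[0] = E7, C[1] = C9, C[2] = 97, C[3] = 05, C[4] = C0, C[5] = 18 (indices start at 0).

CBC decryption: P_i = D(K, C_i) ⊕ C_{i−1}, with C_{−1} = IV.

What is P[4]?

P[4] = 0E

P[4]: D(K, C0) = 0B; 0B ⊕ 05 = 0E.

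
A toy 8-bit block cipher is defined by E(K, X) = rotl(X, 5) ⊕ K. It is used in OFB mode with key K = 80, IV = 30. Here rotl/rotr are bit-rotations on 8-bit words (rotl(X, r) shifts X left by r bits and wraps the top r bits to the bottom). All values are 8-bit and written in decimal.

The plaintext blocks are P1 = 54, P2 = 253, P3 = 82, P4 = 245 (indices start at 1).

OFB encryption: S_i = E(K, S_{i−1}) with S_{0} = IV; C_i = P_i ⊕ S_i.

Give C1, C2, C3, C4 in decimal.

C1: S = E(K, 30) = 147; 54 ⊕ 147 = 165.
C2: S = E(K, 147) = 34; 253 ⊕ 34 = 223.
C3: S = E(K, 34) = 20; 82 ⊕ 20 = 70.
C4: S = E(K, 20) = 210; 245 ⊕ 210 = 39.

C1 = 165, C2 = 223, C3 = 70, C4 = 39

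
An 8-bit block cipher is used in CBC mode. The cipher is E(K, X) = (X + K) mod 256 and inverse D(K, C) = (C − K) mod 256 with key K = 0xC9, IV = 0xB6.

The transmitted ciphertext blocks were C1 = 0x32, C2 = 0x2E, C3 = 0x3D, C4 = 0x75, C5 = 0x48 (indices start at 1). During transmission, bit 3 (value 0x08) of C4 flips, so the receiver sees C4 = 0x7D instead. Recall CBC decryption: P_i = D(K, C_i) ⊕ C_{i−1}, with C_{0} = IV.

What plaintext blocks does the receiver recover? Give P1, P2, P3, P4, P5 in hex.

Only C4 changed, to 0x7D. In CBC, a change in C_i garbles P_i and flips the same bit in P_{i+1}. Decrypting the received ciphertext:
P1: D(K, 0x32) = 0x69; 0x69 ⊕ 0xB6 = 0xDF.
P2: D(K, 0x2E) = 0x65; 0x65 ⊕ 0x32 = 0x57.
P3: D(K, 0x3D) = 0x74; 0x74 ⊕ 0x2E = 0x5A.
P4: D(K, 0x7D) = 0xB4; 0xB4 ⊕ 0x3D = 0x89.
P5: D(K, 0x48) = 0x7F; 0x7F ⊕ 0x7D = 0x02.
Blocks that differ from the original plaintext: P4, P5.

P1 = 0xDF, P2 = 0x57, P3 = 0x5A, P4 = 0x89, P5 = 0x02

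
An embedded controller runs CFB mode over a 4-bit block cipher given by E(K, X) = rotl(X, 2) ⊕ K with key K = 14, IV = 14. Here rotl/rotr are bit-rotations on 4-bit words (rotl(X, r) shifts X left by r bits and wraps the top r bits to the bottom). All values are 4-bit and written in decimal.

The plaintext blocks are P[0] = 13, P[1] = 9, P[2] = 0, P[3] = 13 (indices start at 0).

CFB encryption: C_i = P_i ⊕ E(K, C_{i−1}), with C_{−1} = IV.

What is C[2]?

C[2] = 11

C[0]: E(K, 14) = 5; 13 ⊕ 5 = 8.
C[1]: E(K, 8) = 12; 9 ⊕ 12 = 5.
C[2]: E(K, 5) = 11; 0 ⊕ 11 = 11.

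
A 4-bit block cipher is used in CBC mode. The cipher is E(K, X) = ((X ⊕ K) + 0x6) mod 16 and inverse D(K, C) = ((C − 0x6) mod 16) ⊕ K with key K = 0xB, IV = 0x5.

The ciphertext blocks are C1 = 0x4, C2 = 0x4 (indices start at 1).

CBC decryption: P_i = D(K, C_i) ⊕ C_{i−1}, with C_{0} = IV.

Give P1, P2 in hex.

P1 = 0x0, P2 = 0x1

P1: D(K, 0x4) = 0x5; 0x5 ⊕ 0x5 = 0x0.
P2: D(K, 0x4) = 0x5; 0x5 ⊕ 0x4 = 0x1.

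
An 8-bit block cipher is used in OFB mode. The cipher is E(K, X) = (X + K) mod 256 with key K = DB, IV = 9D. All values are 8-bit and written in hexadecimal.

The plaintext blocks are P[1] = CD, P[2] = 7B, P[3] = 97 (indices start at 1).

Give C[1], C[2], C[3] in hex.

C[1] = B5, C[2] = 28, C[3] = B9

OFB encryption: S_i = E(K, S_{i−1}) with S_{0} = IV; C_i = P_i ⊕ S_i.
C[1]: S = E(K, 9D) = 78; CD ⊕ 78 = B5.
C[2]: S = E(K, 78) = 53; 7B ⊕ 53 = 28.
C[3]: S = E(K, 53) = 2E; 97 ⊕ 2E = B9.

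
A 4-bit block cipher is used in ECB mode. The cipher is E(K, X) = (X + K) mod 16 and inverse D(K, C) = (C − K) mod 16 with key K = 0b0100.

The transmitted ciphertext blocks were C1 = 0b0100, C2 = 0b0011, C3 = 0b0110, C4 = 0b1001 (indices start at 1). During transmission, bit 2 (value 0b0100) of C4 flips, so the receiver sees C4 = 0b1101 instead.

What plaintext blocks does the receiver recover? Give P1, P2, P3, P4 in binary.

P1 = 0b0000, P2 = 0b1111, P3 = 0b0010, P4 = 0b1001

ECB decryption: P_i = D(K, C_i).
Only C4 changed, to 0b1101. In ECB, a change in C_i affects only P_i. Decrypting the received ciphertext:
P1: D(K, 0b0100) = 0b0000.
P2: D(K, 0b0011) = 0b1111.
P3: D(K, 0b0110) = 0b0010.
P4: D(K, 0b1101) = 0b1001.
Blocks that differ from the original plaintext: P4.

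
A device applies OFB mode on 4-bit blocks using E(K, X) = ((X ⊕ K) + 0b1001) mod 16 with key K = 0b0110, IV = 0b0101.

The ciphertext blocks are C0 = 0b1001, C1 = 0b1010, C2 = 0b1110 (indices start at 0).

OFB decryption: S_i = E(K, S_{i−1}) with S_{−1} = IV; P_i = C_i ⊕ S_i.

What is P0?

P0: S = E(K, 0b0101) = 0b1100; 0b1001 ⊕ 0b1100 = 0b0101.

P0 = 0b0101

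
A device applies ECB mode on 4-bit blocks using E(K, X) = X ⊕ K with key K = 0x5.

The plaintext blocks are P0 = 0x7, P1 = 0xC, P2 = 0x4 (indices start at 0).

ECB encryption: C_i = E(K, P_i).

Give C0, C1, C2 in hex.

C0: E(K, 0x7) = 0x2.
C1: E(K, 0xC) = 0x9.
C2: E(K, 0x4) = 0x1.

C0 = 0x2, C1 = 0x9, C2 = 0x1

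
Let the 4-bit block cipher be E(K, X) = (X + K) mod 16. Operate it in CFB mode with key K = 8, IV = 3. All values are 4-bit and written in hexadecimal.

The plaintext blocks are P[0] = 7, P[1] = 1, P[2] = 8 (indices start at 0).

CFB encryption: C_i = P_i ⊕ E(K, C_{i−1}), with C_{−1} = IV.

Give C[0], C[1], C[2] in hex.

C[0] = C, C[1] = 5, C[2] = 5

C[0]: E(K, 3) = B; 7 ⊕ B = C.
C[1]: E(K, C) = 4; 1 ⊕ 4 = 5.
C[2]: E(K, 5) = D; 8 ⊕ D = 5.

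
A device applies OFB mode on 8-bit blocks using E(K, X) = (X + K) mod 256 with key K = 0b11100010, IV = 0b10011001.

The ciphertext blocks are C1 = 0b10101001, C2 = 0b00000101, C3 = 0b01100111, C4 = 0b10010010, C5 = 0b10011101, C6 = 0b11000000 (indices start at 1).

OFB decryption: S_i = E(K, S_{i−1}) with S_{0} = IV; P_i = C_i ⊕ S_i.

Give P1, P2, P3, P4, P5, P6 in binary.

P1: S = E(K, 0b10011001) = 0b01111011; 0b10101001 ⊕ 0b01111011 = 0b11010010.
P2: S = E(K, 0b01111011) = 0b01011101; 0b00000101 ⊕ 0b01011101 = 0b01011000.
P3: S = E(K, 0b01011101) = 0b00111111; 0b01100111 ⊕ 0b00111111 = 0b01011000.
P4: S = E(K, 0b00111111) = 0b00100001; 0b10010010 ⊕ 0b00100001 = 0b10110011.
P5: S = E(K, 0b00100001) = 0b00000011; 0b10011101 ⊕ 0b00000011 = 0b10011110.
P6: S = E(K, 0b00000011) = 0b11100101; 0b11000000 ⊕ 0b11100101 = 0b00100101.

P1 = 0b11010010, P2 = 0b01011000, P3 = 0b01011000, P4 = 0b10110011, P5 = 0b10011110, P6 = 0b00100101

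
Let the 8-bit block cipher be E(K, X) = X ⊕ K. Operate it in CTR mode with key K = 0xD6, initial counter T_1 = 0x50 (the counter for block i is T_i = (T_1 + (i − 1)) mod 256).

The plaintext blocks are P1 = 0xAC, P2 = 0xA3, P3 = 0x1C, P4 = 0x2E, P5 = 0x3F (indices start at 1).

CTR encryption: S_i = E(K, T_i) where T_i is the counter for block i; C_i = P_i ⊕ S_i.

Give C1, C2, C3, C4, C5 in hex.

C1: T = 0x50, S = E(K, T) = 0x86; 0xAC ⊕ 0x86 = 0x2A.
C2: T = 0x51, S = E(K, T) = 0x87; 0xA3 ⊕ 0x87 = 0x24.
C3: T = 0x52, S = E(K, T) = 0x84; 0x1C ⊕ 0x84 = 0x98.
C4: T = 0x53, S = E(K, T) = 0x85; 0x2E ⊕ 0x85 = 0xAB.
C5: T = 0x54, S = E(K, T) = 0x82; 0x3F ⊕ 0x82 = 0xBD.

C1 = 0x2A, C2 = 0x24, C3 = 0x98, C4 = 0xAB, C5 = 0xBD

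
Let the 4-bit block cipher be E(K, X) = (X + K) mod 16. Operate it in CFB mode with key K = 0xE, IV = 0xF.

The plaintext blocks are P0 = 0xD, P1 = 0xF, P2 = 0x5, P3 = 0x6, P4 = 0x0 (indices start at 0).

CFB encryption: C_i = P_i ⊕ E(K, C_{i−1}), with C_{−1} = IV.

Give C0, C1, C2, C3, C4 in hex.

C0 = 0x0, C1 = 0x1, C2 = 0xA, C3 = 0xE, C4 = 0xC

C0: E(K, 0xF) = 0xD; 0xD ⊕ 0xD = 0x0.
C1: E(K, 0x0) = 0xE; 0xF ⊕ 0xE = 0x1.
C2: E(K, 0x1) = 0xF; 0x5 ⊕ 0xF = 0xA.
C3: E(K, 0xA) = 0x8; 0x6 ⊕ 0x8 = 0xE.
C4: E(K, 0xE) = 0xC; 0x0 ⊕ 0xC = 0xC.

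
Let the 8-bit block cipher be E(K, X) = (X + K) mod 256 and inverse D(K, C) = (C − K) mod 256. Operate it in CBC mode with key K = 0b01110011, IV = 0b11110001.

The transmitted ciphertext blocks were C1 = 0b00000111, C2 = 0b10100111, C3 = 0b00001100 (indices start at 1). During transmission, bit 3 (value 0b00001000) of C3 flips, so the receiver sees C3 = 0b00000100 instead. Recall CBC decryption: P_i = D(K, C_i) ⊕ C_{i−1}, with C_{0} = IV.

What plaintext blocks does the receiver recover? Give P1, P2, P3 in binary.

Only C3 changed, to 0b00000100. In CBC, a change in C_i garbles P_i and flips the same bit in P_{i+1}. Decrypting the received ciphertext:
P1: D(K, 0b00000111) = 0b10010100; 0b10010100 ⊕ 0b11110001 = 0b01100101.
P2: D(K, 0b10100111) = 0b00110100; 0b00110100 ⊕ 0b00000111 = 0b00110011.
P3: D(K, 0b00000100) = 0b10010001; 0b10010001 ⊕ 0b10100111 = 0b00110110.
Blocks that differ from the original plaintext: P3.

P1 = 0b01100101, P2 = 0b00110011, P3 = 0b00110110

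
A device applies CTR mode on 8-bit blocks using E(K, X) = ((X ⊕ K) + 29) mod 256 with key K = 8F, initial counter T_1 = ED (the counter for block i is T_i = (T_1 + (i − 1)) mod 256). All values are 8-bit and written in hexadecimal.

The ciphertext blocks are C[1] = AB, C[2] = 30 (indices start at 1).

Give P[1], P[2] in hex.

CTR decryption: S_i = E(K, T_i) where T_i is the counter for block i; P_i = C_i ⊕ S_i.
P[1]: T = ED, S = E(K, T) = 8B; AB ⊕ 8B = 20.
P[2]: T = EE, S = E(K, T) = 8A; 30 ⊕ 8A = BA.

P[1] = 20, P[2] = BA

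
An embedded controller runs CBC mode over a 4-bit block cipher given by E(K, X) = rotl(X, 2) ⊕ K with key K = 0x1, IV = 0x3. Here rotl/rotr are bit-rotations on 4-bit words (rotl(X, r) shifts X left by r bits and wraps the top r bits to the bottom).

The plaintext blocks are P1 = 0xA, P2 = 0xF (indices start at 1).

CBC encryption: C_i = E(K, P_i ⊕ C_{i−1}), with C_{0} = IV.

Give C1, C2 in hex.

C1: P1 ⊕ 0x3 = 0x9; E(K, 0x9) = 0x7.
C2: P2 ⊕ 0x7 = 0x8; E(K, 0x8) = 0x3.

C1 = 0x7, C2 = 0x3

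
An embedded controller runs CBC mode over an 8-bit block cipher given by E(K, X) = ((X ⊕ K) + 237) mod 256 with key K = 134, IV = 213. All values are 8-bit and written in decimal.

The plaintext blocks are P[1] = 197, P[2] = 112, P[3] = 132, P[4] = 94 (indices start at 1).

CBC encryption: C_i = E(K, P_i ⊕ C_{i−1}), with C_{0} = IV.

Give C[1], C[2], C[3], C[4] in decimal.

C[1]: P[1] ⊕ 213 = 16; E(K, 16) = 131.
C[2]: P[2] ⊕ 131 = 243; E(K, 243) = 98.
C[3]: P[3] ⊕ 98 = 230; E(K, 230) = 77.
C[4]: P[4] ⊕ 77 = 19; E(K, 19) = 130.

C[1] = 131, C[2] = 98, C[3] = 77, C[4] = 130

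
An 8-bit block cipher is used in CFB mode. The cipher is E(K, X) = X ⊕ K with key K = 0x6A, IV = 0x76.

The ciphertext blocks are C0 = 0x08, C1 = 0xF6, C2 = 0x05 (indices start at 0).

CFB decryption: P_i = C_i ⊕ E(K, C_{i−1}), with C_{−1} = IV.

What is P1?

P1 = 0x94

P1: E(K, 0x08) = 0x62; 0xF6 ⊕ 0x62 = 0x94.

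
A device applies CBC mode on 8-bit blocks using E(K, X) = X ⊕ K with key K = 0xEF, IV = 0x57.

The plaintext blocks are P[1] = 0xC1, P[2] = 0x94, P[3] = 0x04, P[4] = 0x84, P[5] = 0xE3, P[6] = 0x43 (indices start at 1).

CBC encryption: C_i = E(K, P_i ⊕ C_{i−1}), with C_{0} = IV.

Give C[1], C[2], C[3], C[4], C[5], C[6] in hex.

C[1] = 0x79, C[2] = 0x02, C[3] = 0xE9, C[4] = 0x82, C[5] = 0x8E, C[6] = 0x22

C[1]: P[1] ⊕ 0x57 = 0x96; E(K, 0x96) = 0x79.
C[2]: P[2] ⊕ 0x79 = 0xED; E(K, 0xED) = 0x02.
C[3]: P[3] ⊕ 0x02 = 0x06; E(K, 0x06) = 0xE9.
C[4]: P[4] ⊕ 0xE9 = 0x6D; E(K, 0x6D) = 0x82.
C[5]: P[5] ⊕ 0x82 = 0x61; E(K, 0x61) = 0x8E.
C[6]: P[6] ⊕ 0x8E = 0xCD; E(K, 0xCD) = 0x22.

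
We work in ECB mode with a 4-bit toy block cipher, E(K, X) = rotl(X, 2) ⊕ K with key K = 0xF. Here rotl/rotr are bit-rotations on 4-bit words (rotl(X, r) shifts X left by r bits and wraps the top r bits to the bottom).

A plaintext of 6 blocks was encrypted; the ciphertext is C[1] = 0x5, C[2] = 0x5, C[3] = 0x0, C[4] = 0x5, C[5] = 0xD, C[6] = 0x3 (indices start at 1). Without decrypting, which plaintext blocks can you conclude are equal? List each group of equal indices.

P[1] = P[2] = P[4]

ECB encrypts each block independently with the same key, so equal ciphertext blocks imply equal plaintext blocks.
C[1] = C[2] = C[4] = 0x5, so P[1] = P[2] = P[4].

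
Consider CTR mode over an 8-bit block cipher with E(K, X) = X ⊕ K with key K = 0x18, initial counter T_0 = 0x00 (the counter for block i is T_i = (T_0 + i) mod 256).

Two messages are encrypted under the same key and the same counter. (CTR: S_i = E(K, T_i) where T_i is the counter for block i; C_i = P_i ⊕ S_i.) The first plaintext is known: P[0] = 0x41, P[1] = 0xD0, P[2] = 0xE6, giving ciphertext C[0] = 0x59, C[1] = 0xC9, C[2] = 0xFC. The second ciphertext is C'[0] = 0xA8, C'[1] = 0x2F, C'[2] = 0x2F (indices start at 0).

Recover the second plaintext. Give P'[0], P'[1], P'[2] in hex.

P'[0] = 0xB0, P'[1] = 0x36, P'[2] = 0x35

In CTR with a reused counter, both messages share the same keystream S_i, so C_i ⊕ C'_i = P_i ⊕ P'_i and thus P'_i = P_i ⊕ C_i ⊕ C'_i.
P'[0]: 0x41 ⊕ 0x59 ⊕ 0xA8 = 0xB0.
P'[1]: 0xD0 ⊕ 0xC9 ⊕ 0x2F = 0x36.
P'[2]: 0xE6 ⊕ 0xFC ⊕ 0x2F = 0x35.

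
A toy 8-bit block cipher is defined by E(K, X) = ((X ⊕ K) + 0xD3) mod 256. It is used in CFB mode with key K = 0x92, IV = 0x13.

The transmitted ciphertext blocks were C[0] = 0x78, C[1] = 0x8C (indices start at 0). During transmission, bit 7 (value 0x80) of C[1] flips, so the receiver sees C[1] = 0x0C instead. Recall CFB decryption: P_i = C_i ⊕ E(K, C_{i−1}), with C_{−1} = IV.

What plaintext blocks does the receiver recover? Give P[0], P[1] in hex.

Only C[1] changed, to 0x0C. In CFB, a change in C_i flips the same bit in P_i and garbles P_{i+1}. Decrypting the received ciphertext:
P[0]: E(K, 0x13) = 0x54; 0x78 ⊕ 0x54 = 0x2C.
P[1]: E(K, 0x78) = 0xBD; 0x0C ⊕ 0xBD = 0xB1.
Blocks that differ from the original plaintext: P[1].

P[0] = 0x2C, P[1] = 0xB1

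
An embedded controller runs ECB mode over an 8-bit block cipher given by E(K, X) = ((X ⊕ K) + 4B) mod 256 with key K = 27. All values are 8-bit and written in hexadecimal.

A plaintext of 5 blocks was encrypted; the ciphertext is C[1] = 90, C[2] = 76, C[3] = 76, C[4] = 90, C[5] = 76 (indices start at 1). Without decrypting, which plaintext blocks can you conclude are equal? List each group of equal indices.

P[1] = P[4]; P[2] = P[3] = P[5]

ECB encrypts each block independently with the same key, so equal ciphertext blocks imply equal plaintext blocks.
C[1] = C[4] = 90, so P[1] = P[4].
C[2] = C[3] = C[5] = 76, so P[2] = P[3] = P[5].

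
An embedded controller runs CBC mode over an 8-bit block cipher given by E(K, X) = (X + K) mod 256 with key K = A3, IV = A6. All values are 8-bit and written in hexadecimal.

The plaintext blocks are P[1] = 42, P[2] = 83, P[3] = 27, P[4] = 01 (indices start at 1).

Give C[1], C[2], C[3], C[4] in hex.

C[1] = 87, C[2] = A7, C[3] = 23, C[4] = C5

CBC encryption: C_i = E(K, P_i ⊕ C_{i−1}), with C_{0} = IV.
C[1]: P[1] ⊕ A6 = E4; E(K, E4) = 87.
C[2]: P[2] ⊕ 87 = 04; E(K, 04) = A7.
C[3]: P[3] ⊕ A7 = 80; E(K, 80) = 23.
C[4]: P[4] ⊕ 23 = 22; E(K, 22) = C5.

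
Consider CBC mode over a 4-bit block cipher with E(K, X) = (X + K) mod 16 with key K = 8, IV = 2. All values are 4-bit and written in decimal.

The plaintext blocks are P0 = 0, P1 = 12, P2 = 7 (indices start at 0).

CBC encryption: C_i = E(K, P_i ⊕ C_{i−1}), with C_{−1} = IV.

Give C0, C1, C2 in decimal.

C0 = 10, C1 = 14, C2 = 1

C0: P0 ⊕ 2 = 2; E(K, 2) = 10.
C1: P1 ⊕ 10 = 6; E(K, 6) = 14.
C2: P2 ⊕ 14 = 9; E(K, 9) = 1.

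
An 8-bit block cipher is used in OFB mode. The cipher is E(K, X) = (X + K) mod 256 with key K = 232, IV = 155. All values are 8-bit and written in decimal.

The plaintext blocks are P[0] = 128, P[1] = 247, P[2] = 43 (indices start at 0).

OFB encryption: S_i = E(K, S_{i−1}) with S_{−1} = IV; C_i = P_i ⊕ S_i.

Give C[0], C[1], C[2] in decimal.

C[0] = 3, C[1] = 156, C[2] = 120

C[0]: S = E(K, 155) = 131; 128 ⊕ 131 = 3.
C[1]: S = E(K, 131) = 107; 247 ⊕ 107 = 156.
C[2]: S = E(K, 107) = 83; 43 ⊕ 83 = 120.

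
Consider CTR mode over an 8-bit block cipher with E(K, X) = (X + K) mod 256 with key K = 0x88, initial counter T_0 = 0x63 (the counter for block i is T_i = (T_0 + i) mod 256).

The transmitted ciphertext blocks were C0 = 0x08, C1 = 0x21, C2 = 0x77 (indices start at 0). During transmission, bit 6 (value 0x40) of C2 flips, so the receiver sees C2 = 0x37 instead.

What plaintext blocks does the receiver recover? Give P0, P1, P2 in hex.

P0 = 0xE3, P1 = 0xCD, P2 = 0xDA

CTR decryption: S_i = E(K, T_i) where T_i is the counter for block i; P_i = C_i ⊕ S_i.
Only C2 changed, to 0x37. In CTR, a change in C_i flips the same bit in P_i only; the keystream is unaffected. Decrypting the received ciphertext:
P0: T = 0x63, S = E(K, T) = 0xEB; 0x08 ⊕ 0xEB = 0xE3.
P1: T = 0x64, S = E(K, T) = 0xEC; 0x21 ⊕ 0xEC = 0xCD.
P2: T = 0x65, S = E(K, T) = 0xED; 0x37 ⊕ 0xED = 0xDA.
Blocks that differ from the original plaintext: P2.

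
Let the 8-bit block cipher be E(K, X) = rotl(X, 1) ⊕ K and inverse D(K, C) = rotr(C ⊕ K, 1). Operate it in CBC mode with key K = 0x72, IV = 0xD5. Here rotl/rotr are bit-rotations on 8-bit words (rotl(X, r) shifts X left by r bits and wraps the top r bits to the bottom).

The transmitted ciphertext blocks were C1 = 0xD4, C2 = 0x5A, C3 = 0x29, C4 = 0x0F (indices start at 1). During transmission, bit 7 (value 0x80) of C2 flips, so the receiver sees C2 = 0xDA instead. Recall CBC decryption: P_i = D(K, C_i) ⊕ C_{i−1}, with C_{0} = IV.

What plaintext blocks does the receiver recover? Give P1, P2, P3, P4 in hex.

Only C2 changed, to 0xDA. In CBC, a change in C_i garbles P_i and flips the same bit in P_{i+1}. Decrypting the received ciphertext:
P1: D(K, 0xD4) = 0x53; 0x53 ⊕ 0xD5 = 0x86.
P2: D(K, 0xDA) = 0x54; 0x54 ⊕ 0xD4 = 0x80.
P3: D(K, 0x29) = 0xAD; 0xAD ⊕ 0xDA = 0x77.
P4: D(K, 0x0F) = 0xBE; 0xBE ⊕ 0x29 = 0x97.
Blocks that differ from the original plaintext: P2, P3.

P1 = 0x86, P2 = 0x80, P3 = 0x77, P4 = 0x97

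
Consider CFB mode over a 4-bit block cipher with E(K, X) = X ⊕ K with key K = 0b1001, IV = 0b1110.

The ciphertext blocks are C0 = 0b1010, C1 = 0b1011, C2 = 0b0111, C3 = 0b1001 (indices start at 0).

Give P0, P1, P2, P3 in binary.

CFB decryption: P_i = C_i ⊕ E(K, C_{i−1}), with C_{−1} = IV.
P0: E(K, 0b1110) = 0b0111; 0b1010 ⊕ 0b0111 = 0b1101.
P1: E(K, 0b1010) = 0b0011; 0b1011 ⊕ 0b0011 = 0b1000.
P2: E(K, 0b1011) = 0b0010; 0b0111 ⊕ 0b0010 = 0b0101.
P3: E(K, 0b0111) = 0b1110; 0b1001 ⊕ 0b1110 = 0b0111.

P0 = 0b1101, P1 = 0b1000, P2 = 0b0101, P3 = 0b0111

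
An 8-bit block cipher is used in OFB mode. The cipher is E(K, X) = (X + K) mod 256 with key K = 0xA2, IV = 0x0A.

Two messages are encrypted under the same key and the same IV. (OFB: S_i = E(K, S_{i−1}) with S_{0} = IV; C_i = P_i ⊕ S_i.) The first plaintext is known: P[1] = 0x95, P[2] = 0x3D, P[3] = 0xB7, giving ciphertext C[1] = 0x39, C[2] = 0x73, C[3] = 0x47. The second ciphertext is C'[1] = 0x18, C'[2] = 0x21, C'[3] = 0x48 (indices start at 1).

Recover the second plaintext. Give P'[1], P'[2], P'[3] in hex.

P'[1] = 0xB4, P'[2] = 0x6F, P'[3] = 0xB8

In OFB with a reused IV, both messages share the same keystream S_i, so C_i ⊕ C'_i = P_i ⊕ P'_i and thus P'_i = P_i ⊕ C_i ⊕ C'_i.
P'[1]: 0x95 ⊕ 0x39 ⊕ 0x18 = 0xB4.
P'[2]: 0x3D ⊕ 0x73 ⊕ 0x21 = 0x6F.
P'[3]: 0xB7 ⊕ 0x47 ⊕ 0x48 = 0xB8.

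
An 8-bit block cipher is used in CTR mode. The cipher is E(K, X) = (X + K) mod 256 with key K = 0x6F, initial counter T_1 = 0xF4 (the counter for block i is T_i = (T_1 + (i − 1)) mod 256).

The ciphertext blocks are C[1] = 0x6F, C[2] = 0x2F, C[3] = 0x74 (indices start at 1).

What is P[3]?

P[3] = 0x11

CTR decryption: S_i = E(K, T_i) where T_i is the counter for block i; P_i = C_i ⊕ S_i.
P[3]: T = 0xF6, S = E(K, T) = 0x65; 0x74 ⊕ 0x65 = 0x11.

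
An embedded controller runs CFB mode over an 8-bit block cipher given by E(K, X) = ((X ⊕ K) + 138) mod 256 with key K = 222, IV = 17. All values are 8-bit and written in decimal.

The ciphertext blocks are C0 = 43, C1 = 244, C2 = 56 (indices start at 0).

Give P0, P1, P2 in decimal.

CFB decryption: P_i = C_i ⊕ E(K, C_{i−1}), with C_{−1} = IV.
P0: E(K, 17) = 89; 43 ⊕ 89 = 114.
P1: E(K, 43) = 127; 244 ⊕ 127 = 139.
P2: E(K, 244) = 180; 56 ⊕ 180 = 140.

P0 = 114, P1 = 139, P2 = 140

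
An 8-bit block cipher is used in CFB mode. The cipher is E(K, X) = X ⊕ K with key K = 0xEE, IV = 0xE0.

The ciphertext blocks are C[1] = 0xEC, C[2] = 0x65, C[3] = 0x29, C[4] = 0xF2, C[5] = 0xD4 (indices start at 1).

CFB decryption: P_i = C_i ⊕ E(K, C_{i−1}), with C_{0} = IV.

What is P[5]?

P[5] = 0xC8

P[5]: E(K, 0xF2) = 0x1C; 0xD4 ⊕ 0x1C = 0xC8.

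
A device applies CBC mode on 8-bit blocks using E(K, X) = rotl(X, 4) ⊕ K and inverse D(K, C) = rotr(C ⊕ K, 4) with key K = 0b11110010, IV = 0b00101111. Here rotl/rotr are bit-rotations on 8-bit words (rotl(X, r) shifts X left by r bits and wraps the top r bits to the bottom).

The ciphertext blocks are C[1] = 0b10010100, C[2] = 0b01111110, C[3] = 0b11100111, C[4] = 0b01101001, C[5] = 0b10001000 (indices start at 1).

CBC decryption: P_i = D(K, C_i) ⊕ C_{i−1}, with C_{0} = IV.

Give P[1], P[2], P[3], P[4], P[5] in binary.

P[1]: D(K, 0b10010100) = 0b01100110; 0b01100110 ⊕ 0b00101111 = 0b01001001.
P[2]: D(K, 0b01111110) = 0b11001000; 0b11001000 ⊕ 0b10010100 = 0b01011100.
P[3]: D(K, 0b11100111) = 0b01010001; 0b01010001 ⊕ 0b01111110 = 0b00101111.
P[4]: D(K, 0b01101001) = 0b10111001; 0b10111001 ⊕ 0b11100111 = 0b01011110.
P[5]: D(K, 0b10001000) = 0b10100111; 0b10100111 ⊕ 0b01101001 = 0b11001110.

P[1] = 0b01001001, P[2] = 0b01011100, P[3] = 0b00101111, P[4] = 0b01011110, P[5] = 0b11001110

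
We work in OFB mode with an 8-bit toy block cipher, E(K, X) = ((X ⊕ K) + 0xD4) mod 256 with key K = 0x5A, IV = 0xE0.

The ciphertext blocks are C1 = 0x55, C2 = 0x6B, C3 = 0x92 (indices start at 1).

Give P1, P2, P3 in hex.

OFB decryption: S_i = E(K, S_{i−1}) with S_{0} = IV; P_i = C_i ⊕ S_i.
P1: S = E(K, 0xE0) = 0x8E; 0x55 ⊕ 0x8E = 0xDB.
P2: S = E(K, 0x8E) = 0xA8; 0x6B ⊕ 0xA8 = 0xC3.
P3: S = E(K, 0xA8) = 0xC6; 0x92 ⊕ 0xC6 = 0x54.

P1 = 0xDB, P2 = 0xC3, P3 = 0x54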